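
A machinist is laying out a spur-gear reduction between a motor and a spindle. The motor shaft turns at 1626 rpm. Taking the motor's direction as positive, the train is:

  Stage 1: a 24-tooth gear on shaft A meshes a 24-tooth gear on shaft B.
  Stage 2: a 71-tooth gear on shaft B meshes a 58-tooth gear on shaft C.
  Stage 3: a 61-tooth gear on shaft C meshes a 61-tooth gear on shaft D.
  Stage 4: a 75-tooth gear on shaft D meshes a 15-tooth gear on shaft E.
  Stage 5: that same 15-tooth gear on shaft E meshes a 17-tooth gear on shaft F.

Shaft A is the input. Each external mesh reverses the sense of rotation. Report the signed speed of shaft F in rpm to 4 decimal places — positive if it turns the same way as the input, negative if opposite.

-8781.3895 rpm (opposite to input, |ω| = 8781.3895 rpm)

Stage 1 [24T→24T]: ω = 1626.0000×24/24 = 1626.0000 rpm, dir flips to −; running = −1626.0000
Stage 2 [71T→58T]: ω = 1626.0000×71/58 = 1990.4483 rpm, dir flips to +; running = +1990.4483
Stage 3 [61T→61T]: ω = 1990.4483×61/61 = 1990.4483 rpm, dir flips to −; running = −1990.4483
Stage 4 [75T→15T]: ω = 1990.4483×75/15 = 9952.2414 rpm, dir flips to +; running = +9952.2414
Stage 5 [15T→17T]: ω = 9952.2414×15/17 = 8781.3895 rpm, dir flips to −; running = −8781.3895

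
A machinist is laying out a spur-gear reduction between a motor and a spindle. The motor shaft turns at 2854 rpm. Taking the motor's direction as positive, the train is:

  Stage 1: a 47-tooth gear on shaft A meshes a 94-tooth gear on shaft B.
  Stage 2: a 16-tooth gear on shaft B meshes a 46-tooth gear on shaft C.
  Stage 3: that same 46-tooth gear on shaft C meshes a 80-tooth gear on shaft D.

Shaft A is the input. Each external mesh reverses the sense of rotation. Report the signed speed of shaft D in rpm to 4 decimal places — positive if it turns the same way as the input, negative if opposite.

-285.4000 rpm (opposite to input, |ω| = 285.4000 rpm)

Stage 1 [47T→94T]: ω = 2854.0000×47/94 = 1427.0000 rpm, dir flips to −; running = −1427.0000
Stage 2 [16T→46T]: ω = 1427.0000×16/46 = 496.3478 rpm, dir flips to +; running = +496.3478
Stage 3 [46T→80T]: ω = 496.3478×46/80 = 285.4000 rpm, dir flips to −; running = −285.4000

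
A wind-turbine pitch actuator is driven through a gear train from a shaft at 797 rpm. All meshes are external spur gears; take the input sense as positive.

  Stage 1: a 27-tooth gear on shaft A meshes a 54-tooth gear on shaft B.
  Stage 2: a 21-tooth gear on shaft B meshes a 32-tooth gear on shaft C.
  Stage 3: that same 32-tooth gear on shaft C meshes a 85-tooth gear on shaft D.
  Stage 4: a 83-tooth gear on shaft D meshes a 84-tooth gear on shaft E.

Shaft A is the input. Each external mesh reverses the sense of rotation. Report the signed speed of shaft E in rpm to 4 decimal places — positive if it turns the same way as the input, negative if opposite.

Stage 1 [27T→54T]: ω = 797.0000×27/54 = 398.5000 rpm, dir flips to −; running = −398.5000
Stage 2 [21T→32T]: ω = 398.5000×21/32 = 261.5156 rpm, dir flips to +; running = +261.5156
Stage 3 [32T→85T]: ω = 261.5156×32/85 = 98.4529 rpm, dir flips to −; running = −98.4529
Stage 4 [83T→84T]: ω = 98.4529×83/84 = 97.2809 rpm, dir flips to +; running = +97.2809

+97.2809 rpm (same as input, |ω| = 97.2809 rpm)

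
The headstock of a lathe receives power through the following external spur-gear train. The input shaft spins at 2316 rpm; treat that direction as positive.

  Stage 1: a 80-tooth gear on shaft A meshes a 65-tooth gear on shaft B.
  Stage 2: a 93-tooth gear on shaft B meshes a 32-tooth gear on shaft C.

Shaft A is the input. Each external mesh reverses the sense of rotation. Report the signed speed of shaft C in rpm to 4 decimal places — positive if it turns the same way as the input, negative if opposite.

Stage 1 [80T→65T]: ω = 2316.0000×80/65 = 2850.4615 rpm, dir flips to −; running = −2850.4615
Stage 2 [93T→32T]: ω = 2850.4615×93/32 = 8284.1538 rpm, dir flips to +; running = +8284.1538

+8284.1538 rpm (same as input, |ω| = 8284.1538 rpm)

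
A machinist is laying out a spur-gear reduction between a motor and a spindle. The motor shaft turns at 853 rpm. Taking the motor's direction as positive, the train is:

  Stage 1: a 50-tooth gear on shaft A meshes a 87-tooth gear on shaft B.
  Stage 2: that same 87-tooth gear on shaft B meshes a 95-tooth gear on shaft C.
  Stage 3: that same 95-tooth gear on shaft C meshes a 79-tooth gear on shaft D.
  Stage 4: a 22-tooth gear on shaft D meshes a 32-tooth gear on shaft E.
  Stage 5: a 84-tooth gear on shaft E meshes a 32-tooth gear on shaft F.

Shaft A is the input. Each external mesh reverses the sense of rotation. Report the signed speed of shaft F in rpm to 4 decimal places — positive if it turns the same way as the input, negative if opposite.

-974.3028 rpm (opposite to input, |ω| = 974.3028 rpm)

Stage 1 [50T→87T]: ω = 853.0000×50/87 = 490.2299 rpm, dir flips to −; running = −490.2299
Stage 2 [87T→95T]: ω = 490.2299×87/95 = 448.9474 rpm, dir flips to +; running = +448.9474
Stage 3 [95T→79T]: ω = 448.9474×95/79 = 539.8734 rpm, dir flips to −; running = −539.8734
Stage 4 [22T→32T]: ω = 539.8734×22/32 = 371.1630 rpm, dir flips to +; running = +371.1630
Stage 5 [84T→32T]: ω = 371.1630×84/32 = 974.3028 rpm, dir flips to −; running = −974.3028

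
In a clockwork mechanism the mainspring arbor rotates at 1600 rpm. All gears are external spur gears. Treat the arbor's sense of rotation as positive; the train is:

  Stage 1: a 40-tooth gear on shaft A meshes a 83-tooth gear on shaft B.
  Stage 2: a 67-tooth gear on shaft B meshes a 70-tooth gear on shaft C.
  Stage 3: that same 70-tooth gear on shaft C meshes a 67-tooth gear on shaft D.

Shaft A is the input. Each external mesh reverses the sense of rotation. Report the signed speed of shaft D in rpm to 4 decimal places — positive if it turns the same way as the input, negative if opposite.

-771.0843 rpm (opposite to input, |ω| = 771.0843 rpm)

Stage 1 [40T→83T]: ω = 1600.0000×40/83 = 771.0843 rpm, dir flips to −; running = −771.0843
Stage 2 [67T→70T]: ω = 771.0843×67/70 = 738.0379 rpm, dir flips to +; running = +738.0379
Stage 3 [70T→67T]: ω = 738.0379×70/67 = 771.0843 rpm, dir flips to −; running = −771.0843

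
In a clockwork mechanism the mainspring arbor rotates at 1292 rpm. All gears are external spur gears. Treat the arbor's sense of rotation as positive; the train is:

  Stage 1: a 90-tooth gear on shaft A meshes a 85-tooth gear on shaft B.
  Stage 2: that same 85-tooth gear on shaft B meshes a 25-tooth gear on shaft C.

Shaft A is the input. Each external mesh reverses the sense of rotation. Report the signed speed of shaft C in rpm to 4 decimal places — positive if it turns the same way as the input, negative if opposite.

Stage 1 [90T→85T]: ω = 1292.0000×90/85 = 1368.0000 rpm, dir flips to −; running = −1368.0000
Stage 2 [85T→25T]: ω = 1368.0000×85/25 = 4651.2000 rpm, dir flips to +; running = +4651.2000

+4651.2000 rpm (same as input, |ω| = 4651.2000 rpm)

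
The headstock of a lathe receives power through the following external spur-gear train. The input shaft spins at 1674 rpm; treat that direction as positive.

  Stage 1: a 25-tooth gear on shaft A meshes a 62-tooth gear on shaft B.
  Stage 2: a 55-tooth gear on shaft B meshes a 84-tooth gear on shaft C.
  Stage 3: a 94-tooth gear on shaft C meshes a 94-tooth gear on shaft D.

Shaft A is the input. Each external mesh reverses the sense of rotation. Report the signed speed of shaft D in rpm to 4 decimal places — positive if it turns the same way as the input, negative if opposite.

-441.9643 rpm (opposite to input, |ω| = 441.9643 rpm)

Stage 1 [25T→62T]: ω = 1674.0000×25/62 = 675.0000 rpm, dir flips to −; running = −675.0000
Stage 2 [55T→84T]: ω = 675.0000×55/84 = 441.9643 rpm, dir flips to +; running = +441.9643
Stage 3 [94T→94T]: ω = 441.9643×94/94 = 441.9643 rpm, dir flips to −; running = −441.9643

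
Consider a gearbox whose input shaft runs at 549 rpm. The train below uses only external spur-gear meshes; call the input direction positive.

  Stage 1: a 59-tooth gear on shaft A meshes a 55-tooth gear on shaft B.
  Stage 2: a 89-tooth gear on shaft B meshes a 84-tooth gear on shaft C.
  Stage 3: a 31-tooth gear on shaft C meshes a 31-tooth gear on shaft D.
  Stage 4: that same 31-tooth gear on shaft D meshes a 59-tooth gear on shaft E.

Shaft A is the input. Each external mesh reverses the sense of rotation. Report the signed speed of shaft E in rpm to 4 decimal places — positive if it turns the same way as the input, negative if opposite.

+327.8552 rpm (same as input, |ω| = 327.8552 rpm)

Stage 1 [59T→55T]: ω = 549.0000×59/55 = 588.9273 rpm, dir flips to −; running = −588.9273
Stage 2 [89T→84T]: ω = 588.9273×89/84 = 623.9825 rpm, dir flips to +; running = +623.9825
Stage 3 [31T→31T]: ω = 623.9825×31/31 = 623.9825 rpm, dir flips to −; running = −623.9825
Stage 4 [31T→59T]: ω = 623.9825×31/59 = 327.8552 rpm, dir flips to +; running = +327.8552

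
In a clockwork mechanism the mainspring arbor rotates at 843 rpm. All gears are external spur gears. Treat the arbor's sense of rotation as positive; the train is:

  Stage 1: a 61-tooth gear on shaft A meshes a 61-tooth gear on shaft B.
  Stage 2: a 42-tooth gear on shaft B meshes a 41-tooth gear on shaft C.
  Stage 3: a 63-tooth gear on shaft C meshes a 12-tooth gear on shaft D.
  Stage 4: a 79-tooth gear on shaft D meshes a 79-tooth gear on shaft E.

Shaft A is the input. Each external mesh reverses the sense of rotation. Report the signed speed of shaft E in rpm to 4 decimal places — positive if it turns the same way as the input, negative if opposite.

Stage 1 [61T→61T]: ω = 843.0000×61/61 = 843.0000 rpm, dir flips to −; running = −843.0000
Stage 2 [42T→41T]: ω = 843.0000×42/41 = 863.5610 rpm, dir flips to +; running = +863.5610
Stage 3 [63T→12T]: ω = 863.5610×63/12 = 4533.6951 rpm, dir flips to −; running = −4533.6951
Stage 4 [79T→79T]: ω = 4533.6951×79/79 = 4533.6951 rpm, dir flips to +; running = +4533.6951

+4533.6951 rpm (same as input, |ω| = 4533.6951 rpm)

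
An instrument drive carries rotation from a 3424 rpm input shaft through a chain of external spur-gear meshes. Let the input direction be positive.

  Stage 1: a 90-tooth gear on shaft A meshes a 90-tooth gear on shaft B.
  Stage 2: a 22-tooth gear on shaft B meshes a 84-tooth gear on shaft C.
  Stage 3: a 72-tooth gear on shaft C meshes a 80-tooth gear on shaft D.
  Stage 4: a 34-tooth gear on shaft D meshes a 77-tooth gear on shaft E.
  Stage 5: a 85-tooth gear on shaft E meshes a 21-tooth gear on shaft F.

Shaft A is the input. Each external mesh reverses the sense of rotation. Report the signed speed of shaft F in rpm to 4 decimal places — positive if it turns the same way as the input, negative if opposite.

Stage 1 [90T→90T]: ω = 3424.0000×90/90 = 3424.0000 rpm, dir flips to −; running = −3424.0000
Stage 2 [22T→84T]: ω = 3424.0000×22/84 = 896.7619 rpm, dir flips to +; running = +896.7619
Stage 3 [72T→80T]: ω = 896.7619×72/80 = 807.0857 rpm, dir flips to −; running = −807.0857
Stage 4 [34T→77T]: ω = 807.0857×34/77 = 356.3755 rpm, dir flips to +; running = +356.3755
Stage 5 [85T→21T]: ω = 356.3755×85/21 = 1442.4723 rpm, dir flips to −; running = −1442.4723

-1442.4723 rpm (opposite to input, |ω| = 1442.4723 rpm)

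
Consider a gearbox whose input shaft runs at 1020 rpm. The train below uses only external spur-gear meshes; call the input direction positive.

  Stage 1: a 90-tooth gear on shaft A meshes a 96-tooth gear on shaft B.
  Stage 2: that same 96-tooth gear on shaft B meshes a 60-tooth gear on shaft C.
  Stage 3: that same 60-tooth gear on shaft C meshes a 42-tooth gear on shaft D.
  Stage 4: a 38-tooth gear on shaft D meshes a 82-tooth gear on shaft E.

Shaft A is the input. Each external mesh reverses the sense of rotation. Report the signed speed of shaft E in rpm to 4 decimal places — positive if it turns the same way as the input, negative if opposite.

+1012.8920 rpm (same as input, |ω| = 1012.8920 rpm)

Stage 1 [90T→96T]: ω = 1020.0000×90/96 = 956.2500 rpm, dir flips to −; running = −956.2500
Stage 2 [96T→60T]: ω = 956.2500×96/60 = 1530.0000 rpm, dir flips to +; running = +1530.0000
Stage 3 [60T→42T]: ω = 1530.0000×60/42 = 2185.7143 rpm, dir flips to −; running = −2185.7143
Stage 4 [38T→82T]: ω = 2185.7143×38/82 = 1012.8920 rpm, dir flips to +; running = +1012.8920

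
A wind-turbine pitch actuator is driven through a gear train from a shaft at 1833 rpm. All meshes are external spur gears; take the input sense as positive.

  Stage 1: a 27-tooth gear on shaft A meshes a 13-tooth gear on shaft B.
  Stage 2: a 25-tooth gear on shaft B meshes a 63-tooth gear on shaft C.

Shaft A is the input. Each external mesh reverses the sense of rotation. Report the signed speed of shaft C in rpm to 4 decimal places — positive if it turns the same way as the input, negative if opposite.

Stage 1 [27T→13T]: ω = 1833.0000×27/13 = 3807.0000 rpm, dir flips to −; running = −3807.0000
Stage 2 [25T→63T]: ω = 3807.0000×25/63 = 1510.7143 rpm, dir flips to +; running = +1510.7143

+1510.7143 rpm (same as input, |ω| = 1510.7143 rpm)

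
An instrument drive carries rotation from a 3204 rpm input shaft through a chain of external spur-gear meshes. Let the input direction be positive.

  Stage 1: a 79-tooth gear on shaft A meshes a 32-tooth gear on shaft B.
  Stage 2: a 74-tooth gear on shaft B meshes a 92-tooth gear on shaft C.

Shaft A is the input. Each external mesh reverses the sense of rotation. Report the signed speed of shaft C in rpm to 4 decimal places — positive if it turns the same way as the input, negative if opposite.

+6362.2908 rpm (same as input, |ω| = 6362.2908 rpm)

Stage 1 [79T→32T]: ω = 3204.0000×79/32 = 7909.8750 rpm, dir flips to −; running = −7909.8750
Stage 2 [74T→92T]: ω = 7909.8750×74/92 = 6362.2908 rpm, dir flips to +; running = +6362.2908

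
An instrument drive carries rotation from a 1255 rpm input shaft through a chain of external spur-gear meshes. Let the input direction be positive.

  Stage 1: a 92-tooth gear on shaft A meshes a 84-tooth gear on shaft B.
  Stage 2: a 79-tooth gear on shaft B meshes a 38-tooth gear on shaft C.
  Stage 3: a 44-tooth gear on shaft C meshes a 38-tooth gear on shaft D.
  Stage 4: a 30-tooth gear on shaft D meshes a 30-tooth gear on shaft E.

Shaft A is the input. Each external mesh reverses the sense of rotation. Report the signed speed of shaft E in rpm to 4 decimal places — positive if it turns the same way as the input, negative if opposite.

+3308.7568 rpm (same as input, |ω| = 3308.7568 rpm)

Stage 1 [92T→84T]: ω = 1255.0000×92/84 = 1374.5238 rpm, dir flips to −; running = −1374.5238
Stage 2 [79T→38T]: ω = 1374.5238×79/38 = 2857.5627 rpm, dir flips to +; running = +2857.5627
Stage 3 [44T→38T]: ω = 2857.5627×44/38 = 3308.7568 rpm, dir flips to −; running = −3308.7568
Stage 4 [30T→30T]: ω = 3308.7568×30/30 = 3308.7568 rpm, dir flips to +; running = +3308.7568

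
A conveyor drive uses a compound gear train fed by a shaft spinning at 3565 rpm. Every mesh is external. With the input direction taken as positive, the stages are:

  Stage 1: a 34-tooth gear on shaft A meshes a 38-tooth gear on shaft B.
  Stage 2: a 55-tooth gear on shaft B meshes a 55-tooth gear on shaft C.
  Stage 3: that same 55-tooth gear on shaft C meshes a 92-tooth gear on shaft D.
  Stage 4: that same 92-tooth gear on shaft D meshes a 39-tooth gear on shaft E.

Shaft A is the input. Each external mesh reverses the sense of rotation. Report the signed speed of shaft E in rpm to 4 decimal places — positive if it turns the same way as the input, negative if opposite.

+4498.3468 rpm (same as input, |ω| = 4498.3468 rpm)

Stage 1 [34T→38T]: ω = 3565.0000×34/38 = 3189.7368 rpm, dir flips to −; running = −3189.7368
Stage 2 [55T→55T]: ω = 3189.7368×55/55 = 3189.7368 rpm, dir flips to +; running = +3189.7368
Stage 3 [55T→92T]: ω = 3189.7368×55/92 = 1906.9079 rpm, dir flips to −; running = −1906.9079
Stage 4 [92T→39T]: ω = 1906.9079×92/39 = 4498.3468 rpm, dir flips to +; running = +4498.3468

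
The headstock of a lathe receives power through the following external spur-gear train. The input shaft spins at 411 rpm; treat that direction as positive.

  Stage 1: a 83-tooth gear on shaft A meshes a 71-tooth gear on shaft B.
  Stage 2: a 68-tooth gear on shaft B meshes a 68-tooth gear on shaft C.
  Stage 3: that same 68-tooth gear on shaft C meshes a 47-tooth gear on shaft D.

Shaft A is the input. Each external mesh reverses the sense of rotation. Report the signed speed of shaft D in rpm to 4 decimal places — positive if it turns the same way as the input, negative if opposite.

Stage 1 [83T→71T]: ω = 411.0000×83/71 = 480.4648 rpm, dir flips to −; running = −480.4648
Stage 2 [68T→68T]: ω = 480.4648×68/68 = 480.4648 rpm, dir flips to +; running = +480.4648
Stage 3 [68T→47T]: ω = 480.4648×68/47 = 695.1405 rpm, dir flips to −; running = −695.1405

-695.1405 rpm (opposite to input, |ω| = 695.1405 rpm)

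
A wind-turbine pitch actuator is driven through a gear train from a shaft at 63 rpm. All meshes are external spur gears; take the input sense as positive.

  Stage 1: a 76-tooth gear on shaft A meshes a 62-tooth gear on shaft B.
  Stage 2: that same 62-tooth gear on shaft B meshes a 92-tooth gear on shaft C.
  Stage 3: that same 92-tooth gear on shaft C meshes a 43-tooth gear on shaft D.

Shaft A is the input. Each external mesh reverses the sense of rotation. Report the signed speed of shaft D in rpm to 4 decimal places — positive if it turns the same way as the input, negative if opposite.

Stage 1 [76T→62T]: ω = 63.0000×76/62 = 77.2258 rpm, dir flips to −; running = −77.2258
Stage 2 [62T→92T]: ω = 77.2258×62/92 = 52.0435 rpm, dir flips to +; running = +52.0435
Stage 3 [92T→43T]: ω = 52.0435×92/43 = 111.3488 rpm, dir flips to −; running = −111.3488

-111.3488 rpm (opposite to input, |ω| = 111.3488 rpm)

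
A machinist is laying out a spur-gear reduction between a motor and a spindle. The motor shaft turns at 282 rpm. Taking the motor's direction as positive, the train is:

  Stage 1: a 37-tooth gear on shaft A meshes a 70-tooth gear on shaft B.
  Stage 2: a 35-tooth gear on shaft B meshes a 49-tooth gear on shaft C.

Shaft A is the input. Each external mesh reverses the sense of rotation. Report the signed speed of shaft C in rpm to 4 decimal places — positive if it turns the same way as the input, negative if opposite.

Stage 1 [37T→70T]: ω = 282.0000×37/70 = 149.0571 rpm, dir flips to −; running = −149.0571
Stage 2 [35T→49T]: ω = 149.0571×35/49 = 106.4694 rpm, dir flips to +; running = +106.4694

+106.4694 rpm (same as input, |ω| = 106.4694 rpm)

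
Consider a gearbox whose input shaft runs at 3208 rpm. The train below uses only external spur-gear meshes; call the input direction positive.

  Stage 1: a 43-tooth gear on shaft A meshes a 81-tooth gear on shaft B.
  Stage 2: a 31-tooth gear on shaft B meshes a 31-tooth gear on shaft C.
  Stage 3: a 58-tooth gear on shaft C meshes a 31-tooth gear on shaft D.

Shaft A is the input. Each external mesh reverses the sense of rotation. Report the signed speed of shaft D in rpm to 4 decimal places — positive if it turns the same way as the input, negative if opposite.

-3186.2812 rpm (opposite to input, |ω| = 3186.2812 rpm)

Stage 1 [43T→81T]: ω = 3208.0000×43/81 = 1703.0123 rpm, dir flips to −; running = −1703.0123
Stage 2 [31T→31T]: ω = 1703.0123×31/31 = 1703.0123 rpm, dir flips to +; running = +1703.0123
Stage 3 [58T→31T]: ω = 1703.0123×58/31 = 3186.2812 rpm, dir flips to −; running = −3186.2812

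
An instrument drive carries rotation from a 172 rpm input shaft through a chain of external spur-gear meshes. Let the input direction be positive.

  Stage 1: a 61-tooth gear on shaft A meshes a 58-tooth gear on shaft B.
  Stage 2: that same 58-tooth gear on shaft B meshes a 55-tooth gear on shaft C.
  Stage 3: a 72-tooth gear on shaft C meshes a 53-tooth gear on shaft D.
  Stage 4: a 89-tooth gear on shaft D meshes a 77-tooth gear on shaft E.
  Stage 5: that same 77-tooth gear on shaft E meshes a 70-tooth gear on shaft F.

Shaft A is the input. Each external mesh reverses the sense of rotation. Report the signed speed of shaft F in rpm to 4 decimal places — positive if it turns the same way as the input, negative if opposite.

Stage 1 [61T→58T]: ω = 172.0000×61/58 = 180.8966 rpm, dir flips to −; running = −180.8966
Stage 2 [58T→55T]: ω = 180.8966×58/55 = 190.7636 rpm, dir flips to +; running = +190.7636
Stage 3 [72T→53T]: ω = 190.7636×72/53 = 259.1506 rpm, dir flips to −; running = −259.1506
Stage 4 [89T→77T]: ω = 259.1506×89/77 = 299.5377 rpm, dir flips to +; running = +299.5377
Stage 5 [77T→70T]: ω = 299.5377×77/70 = 329.4915 rpm, dir flips to −; running = −329.4915

-329.4915 rpm (opposite to input, |ω| = 329.4915 rpm)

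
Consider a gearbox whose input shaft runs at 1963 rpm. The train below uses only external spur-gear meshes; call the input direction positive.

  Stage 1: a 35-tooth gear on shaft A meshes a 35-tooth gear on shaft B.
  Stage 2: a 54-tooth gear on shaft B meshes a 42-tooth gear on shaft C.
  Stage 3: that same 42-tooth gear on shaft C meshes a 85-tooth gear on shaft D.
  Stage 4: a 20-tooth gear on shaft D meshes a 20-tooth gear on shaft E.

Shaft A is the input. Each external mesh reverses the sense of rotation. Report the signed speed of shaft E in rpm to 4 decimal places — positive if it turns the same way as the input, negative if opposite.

+1247.0824 rpm (same as input, |ω| = 1247.0824 rpm)

Stage 1 [35T→35T]: ω = 1963.0000×35/35 = 1963.0000 rpm, dir flips to −; running = −1963.0000
Stage 2 [54T→42T]: ω = 1963.0000×54/42 = 2523.8571 rpm, dir flips to +; running = +2523.8571
Stage 3 [42T→85T]: ω = 2523.8571×42/85 = 1247.0824 rpm, dir flips to −; running = −1247.0824
Stage 4 [20T→20T]: ω = 1247.0824×20/20 = 1247.0824 rpm, dir flips to +; running = +1247.0824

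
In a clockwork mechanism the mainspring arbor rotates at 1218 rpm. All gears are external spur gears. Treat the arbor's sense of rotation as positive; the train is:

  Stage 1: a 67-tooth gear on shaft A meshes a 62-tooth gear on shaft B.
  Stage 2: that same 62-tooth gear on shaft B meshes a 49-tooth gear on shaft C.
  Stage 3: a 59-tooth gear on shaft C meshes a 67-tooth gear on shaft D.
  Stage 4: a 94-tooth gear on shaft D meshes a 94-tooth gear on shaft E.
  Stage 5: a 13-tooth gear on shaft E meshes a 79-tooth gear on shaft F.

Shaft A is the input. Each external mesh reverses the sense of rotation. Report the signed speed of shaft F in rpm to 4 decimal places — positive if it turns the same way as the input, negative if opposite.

-241.3345 rpm (opposite to input, |ω| = 241.3345 rpm)

Stage 1 [67T→62T]: ω = 1218.0000×67/62 = 1316.2258 rpm, dir flips to −; running = −1316.2258
Stage 2 [62T→49T]: ω = 1316.2258×62/49 = 1665.4286 rpm, dir flips to +; running = +1665.4286
Stage 3 [59T→67T]: ω = 1665.4286×59/67 = 1466.5714 rpm, dir flips to −; running = −1466.5714
Stage 4 [94T→94T]: ω = 1466.5714×94/94 = 1466.5714 rpm, dir flips to +; running = +1466.5714
Stage 5 [13T→79T]: ω = 1466.5714×13/79 = 241.3345 rpm, dir flips to −; running = −241.3345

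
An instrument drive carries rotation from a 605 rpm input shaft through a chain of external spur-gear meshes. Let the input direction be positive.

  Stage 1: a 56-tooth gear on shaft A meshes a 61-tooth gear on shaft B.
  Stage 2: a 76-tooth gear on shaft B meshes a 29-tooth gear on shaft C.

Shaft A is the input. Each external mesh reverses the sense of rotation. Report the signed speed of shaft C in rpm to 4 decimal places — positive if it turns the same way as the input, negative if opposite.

+1455.5568 rpm (same as input, |ω| = 1455.5568 rpm)

Stage 1 [56T→61T]: ω = 605.0000×56/61 = 555.4098 rpm, dir flips to −; running = −555.4098
Stage 2 [76T→29T]: ω = 555.4098×76/29 = 1455.5568 rpm, dir flips to +; running = +1455.5568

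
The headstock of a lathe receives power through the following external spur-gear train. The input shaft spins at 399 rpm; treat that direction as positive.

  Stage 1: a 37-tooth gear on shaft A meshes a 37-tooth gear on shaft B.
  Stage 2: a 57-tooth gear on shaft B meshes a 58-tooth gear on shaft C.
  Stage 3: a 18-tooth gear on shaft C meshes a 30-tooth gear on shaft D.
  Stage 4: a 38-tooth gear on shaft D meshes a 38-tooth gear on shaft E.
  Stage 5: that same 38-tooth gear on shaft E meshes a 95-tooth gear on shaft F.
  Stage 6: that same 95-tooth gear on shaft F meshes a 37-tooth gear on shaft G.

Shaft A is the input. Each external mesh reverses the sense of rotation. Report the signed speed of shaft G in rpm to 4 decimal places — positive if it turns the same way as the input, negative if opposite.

+241.6311 rpm (same as input, |ω| = 241.6311 rpm)

Stage 1 [37T→37T]: ω = 399.0000×37/37 = 399.0000 rpm, dir flips to −; running = −399.0000
Stage 2 [57T→58T]: ω = 399.0000×57/58 = 392.1207 rpm, dir flips to +; running = +392.1207
Stage 3 [18T→30T]: ω = 392.1207×18/30 = 235.2724 rpm, dir flips to −; running = −235.2724
Stage 4 [38T→38T]: ω = 235.2724×38/38 = 235.2724 rpm, dir flips to +; running = +235.2724
Stage 5 [38T→95T]: ω = 235.2724×38/95 = 94.1090 rpm, dir flips to −; running = −94.1090
Stage 6 [95T→37T]: ω = 94.1090×95/37 = 241.6311 rpm, dir flips to +; running = +241.6311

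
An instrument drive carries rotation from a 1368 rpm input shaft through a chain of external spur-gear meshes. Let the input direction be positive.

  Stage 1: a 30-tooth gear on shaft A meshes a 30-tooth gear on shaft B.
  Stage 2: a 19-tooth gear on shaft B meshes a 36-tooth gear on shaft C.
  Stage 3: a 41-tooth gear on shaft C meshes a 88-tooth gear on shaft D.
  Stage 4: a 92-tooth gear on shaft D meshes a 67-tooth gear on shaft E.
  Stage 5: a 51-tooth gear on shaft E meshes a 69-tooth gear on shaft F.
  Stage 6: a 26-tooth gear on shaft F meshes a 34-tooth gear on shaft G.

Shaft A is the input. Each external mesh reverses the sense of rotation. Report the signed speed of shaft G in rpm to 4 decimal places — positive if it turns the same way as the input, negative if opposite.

Stage 1 [30T→30T]: ω = 1368.0000×30/30 = 1368.0000 rpm, dir flips to −; running = −1368.0000
Stage 2 [19T→36T]: ω = 1368.0000×19/36 = 722.0000 rpm, dir flips to +; running = +722.0000
Stage 3 [41T→88T]: ω = 722.0000×41/88 = 336.3864 rpm, dir flips to −; running = −336.3864
Stage 4 [92T→67T]: ω = 336.3864×92/67 = 461.9037 rpm, dir flips to +; running = +461.9037
Stage 5 [51T→69T]: ω = 461.9037×51/69 = 341.4071 rpm, dir flips to −; running = −341.4071
Stage 6 [26T→34T]: ω = 341.4071×26/34 = 261.0760 rpm, dir flips to +; running = +261.0760

+261.0760 rpm (same as input, |ω| = 261.0760 rpm)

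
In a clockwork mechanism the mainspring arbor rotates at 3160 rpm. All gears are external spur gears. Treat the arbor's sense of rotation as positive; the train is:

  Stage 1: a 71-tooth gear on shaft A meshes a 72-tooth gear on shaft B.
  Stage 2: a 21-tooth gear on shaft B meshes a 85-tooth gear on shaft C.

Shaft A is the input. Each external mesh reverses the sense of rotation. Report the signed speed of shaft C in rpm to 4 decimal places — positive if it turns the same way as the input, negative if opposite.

Stage 1 [71T→72T]: ω = 3160.0000×71/72 = 3116.1111 rpm, dir flips to −; running = −3116.1111
Stage 2 [21T→85T]: ω = 3116.1111×21/85 = 769.8627 rpm, dir flips to +; running = +769.8627

+769.8627 rpm (same as input, |ω| = 769.8627 rpm)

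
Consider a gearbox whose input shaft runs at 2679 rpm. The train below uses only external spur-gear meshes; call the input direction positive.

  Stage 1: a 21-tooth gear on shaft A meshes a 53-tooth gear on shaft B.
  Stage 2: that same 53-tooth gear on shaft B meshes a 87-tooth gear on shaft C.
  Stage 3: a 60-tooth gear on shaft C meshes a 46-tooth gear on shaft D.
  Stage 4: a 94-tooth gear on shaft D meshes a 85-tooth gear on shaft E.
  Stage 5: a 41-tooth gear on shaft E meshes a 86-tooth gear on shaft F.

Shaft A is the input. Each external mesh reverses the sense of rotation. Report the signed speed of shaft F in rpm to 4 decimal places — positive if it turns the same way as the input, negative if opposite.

-444.6932 rpm (opposite to input, |ω| = 444.6932 rpm)

Stage 1 [21T→53T]: ω = 2679.0000×21/53 = 1061.4906 rpm, dir flips to −; running = −1061.4906
Stage 2 [53T→87T]: ω = 1061.4906×53/87 = 646.6552 rpm, dir flips to +; running = +646.6552
Stage 3 [60T→46T]: ω = 646.6552×60/46 = 843.4633 rpm, dir flips to −; running = −843.4633
Stage 4 [94T→85T]: ω = 843.4633×94/85 = 932.7711 rpm, dir flips to +; running = +932.7711
Stage 5 [41T→86T]: ω = 932.7711×41/86 = 444.6932 rpm, dir flips to −; running = −444.6932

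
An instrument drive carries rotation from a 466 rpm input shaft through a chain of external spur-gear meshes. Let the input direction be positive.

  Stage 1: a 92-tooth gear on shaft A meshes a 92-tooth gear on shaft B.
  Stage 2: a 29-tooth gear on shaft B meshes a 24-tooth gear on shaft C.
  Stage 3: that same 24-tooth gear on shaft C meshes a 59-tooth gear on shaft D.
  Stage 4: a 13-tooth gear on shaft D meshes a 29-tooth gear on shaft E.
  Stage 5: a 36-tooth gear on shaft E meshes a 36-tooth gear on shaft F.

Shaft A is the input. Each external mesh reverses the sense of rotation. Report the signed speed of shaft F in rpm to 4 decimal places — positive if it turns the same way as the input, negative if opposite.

Stage 1 [92T→92T]: ω = 466.0000×92/92 = 466.0000 rpm, dir flips to −; running = −466.0000
Stage 2 [29T→24T]: ω = 466.0000×29/24 = 563.0833 rpm, dir flips to +; running = +563.0833
Stage 3 [24T→59T]: ω = 563.0833×24/59 = 229.0508 rpm, dir flips to −; running = −229.0508
Stage 4 [13T→29T]: ω = 229.0508×13/29 = 102.6780 rpm, dir flips to +; running = +102.6780
Stage 5 [36T→36T]: ω = 102.6780×36/36 = 102.6780 rpm, dir flips to −; running = −102.6780

-102.6780 rpm (opposite to input, |ω| = 102.6780 rpm)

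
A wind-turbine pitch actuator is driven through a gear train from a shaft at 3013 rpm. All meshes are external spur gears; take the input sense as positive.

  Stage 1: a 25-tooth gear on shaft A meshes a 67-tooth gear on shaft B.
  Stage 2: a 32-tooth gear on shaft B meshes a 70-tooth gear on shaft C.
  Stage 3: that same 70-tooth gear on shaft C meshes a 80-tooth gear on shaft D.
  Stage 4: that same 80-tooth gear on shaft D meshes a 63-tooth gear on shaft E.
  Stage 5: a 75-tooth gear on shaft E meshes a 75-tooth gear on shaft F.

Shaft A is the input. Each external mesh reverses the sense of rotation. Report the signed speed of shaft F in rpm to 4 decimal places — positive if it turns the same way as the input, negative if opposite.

-571.0495 rpm (opposite to input, |ω| = 571.0495 rpm)

Stage 1 [25T→67T]: ω = 3013.0000×25/67 = 1124.2537 rpm, dir flips to −; running = −1124.2537
Stage 2 [32T→70T]: ω = 1124.2537×32/70 = 513.9446 rpm, dir flips to +; running = +513.9446
Stage 3 [70T→80T]: ω = 513.9446×70/80 = 449.7015 rpm, dir flips to −; running = −449.7015
Stage 4 [80T→63T]: ω = 449.7015×80/63 = 571.0495 rpm, dir flips to +; running = +571.0495
Stage 5 [75T→75T]: ω = 571.0495×75/75 = 571.0495 rpm, dir flips to −; running = −571.0495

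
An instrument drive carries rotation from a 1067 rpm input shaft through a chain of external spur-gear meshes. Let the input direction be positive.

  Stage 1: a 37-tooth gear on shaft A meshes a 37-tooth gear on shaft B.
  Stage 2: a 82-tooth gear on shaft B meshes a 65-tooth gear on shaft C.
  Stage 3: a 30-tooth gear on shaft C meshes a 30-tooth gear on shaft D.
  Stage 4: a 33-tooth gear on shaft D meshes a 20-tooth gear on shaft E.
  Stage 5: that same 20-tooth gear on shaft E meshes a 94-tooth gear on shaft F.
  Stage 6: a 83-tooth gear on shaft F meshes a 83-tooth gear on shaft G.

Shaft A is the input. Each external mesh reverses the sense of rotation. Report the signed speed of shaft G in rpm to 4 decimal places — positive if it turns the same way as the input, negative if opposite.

+472.5535 rpm (same as input, |ω| = 472.5535 rpm)

Stage 1 [37T→37T]: ω = 1067.0000×37/37 = 1067.0000 rpm, dir flips to −; running = −1067.0000
Stage 2 [82T→65T]: ω = 1067.0000×82/65 = 1346.0615 rpm, dir flips to +; running = +1346.0615
Stage 3 [30T→30T]: ω = 1346.0615×30/30 = 1346.0615 rpm, dir flips to −; running = −1346.0615
Stage 4 [33T→20T]: ω = 1346.0615×33/20 = 2221.0015 rpm, dir flips to +; running = +2221.0015
Stage 5 [20T→94T]: ω = 2221.0015×20/94 = 472.5535 rpm, dir flips to −; running = −472.5535
Stage 6 [83T→83T]: ω = 472.5535×83/83 = 472.5535 rpm, dir flips to +; running = +472.5535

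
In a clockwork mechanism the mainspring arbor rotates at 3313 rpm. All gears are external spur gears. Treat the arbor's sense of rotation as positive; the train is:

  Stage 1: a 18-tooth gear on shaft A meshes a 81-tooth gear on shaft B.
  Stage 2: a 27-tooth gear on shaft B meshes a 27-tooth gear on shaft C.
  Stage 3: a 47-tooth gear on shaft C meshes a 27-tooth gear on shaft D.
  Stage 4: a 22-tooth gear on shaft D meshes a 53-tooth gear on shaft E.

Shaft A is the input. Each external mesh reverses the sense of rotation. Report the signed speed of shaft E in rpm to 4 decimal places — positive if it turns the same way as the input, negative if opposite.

+531.9733 rpm (same as input, |ω| = 531.9733 rpm)

Stage 1 [18T→81T]: ω = 3313.0000×18/81 = 736.2222 rpm, dir flips to −; running = −736.2222
Stage 2 [27T→27T]: ω = 736.2222×27/27 = 736.2222 rpm, dir flips to +; running = +736.2222
Stage 3 [47T→27T]: ω = 736.2222×47/27 = 1281.5720 rpm, dir flips to −; running = −1281.5720
Stage 4 [22T→53T]: ω = 1281.5720×22/53 = 531.9733 rpm, dir flips to +; running = +531.9733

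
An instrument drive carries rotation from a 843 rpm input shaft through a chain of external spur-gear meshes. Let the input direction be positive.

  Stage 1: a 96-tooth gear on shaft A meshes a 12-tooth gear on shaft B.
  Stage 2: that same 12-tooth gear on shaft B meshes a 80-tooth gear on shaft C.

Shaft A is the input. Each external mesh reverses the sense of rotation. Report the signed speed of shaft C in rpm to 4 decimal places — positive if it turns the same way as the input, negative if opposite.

Stage 1 [96T→12T]: ω = 843.0000×96/12 = 6744.0000 rpm, dir flips to −; running = −6744.0000
Stage 2 [12T→80T]: ω = 6744.0000×12/80 = 1011.6000 rpm, dir flips to +; running = +1011.6000

+1011.6000 rpm (same as input, |ω| = 1011.6000 rpm)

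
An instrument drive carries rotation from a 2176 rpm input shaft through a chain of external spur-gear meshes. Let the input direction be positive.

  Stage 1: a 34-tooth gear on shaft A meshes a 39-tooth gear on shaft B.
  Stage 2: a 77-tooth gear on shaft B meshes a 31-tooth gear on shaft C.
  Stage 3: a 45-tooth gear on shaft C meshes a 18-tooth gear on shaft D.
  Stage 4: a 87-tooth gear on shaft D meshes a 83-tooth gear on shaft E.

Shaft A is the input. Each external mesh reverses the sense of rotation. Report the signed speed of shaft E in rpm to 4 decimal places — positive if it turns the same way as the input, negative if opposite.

+12347.6241 rpm (same as input, |ω| = 12347.6241 rpm)

Stage 1 [34T→39T]: ω = 2176.0000×34/39 = 1897.0256 rpm, dir flips to −; running = −1897.0256
Stage 2 [77T→31T]: ω = 1897.0256×77/31 = 4711.9669 rpm, dir flips to +; running = +4711.9669
Stage 3 [45T→18T]: ω = 4711.9669×45/18 = 11779.9173 rpm, dir flips to −; running = −11779.9173
Stage 4 [87T→83T]: ω = 11779.9173×87/83 = 12347.6241 rpm, dir flips to +; running = +12347.6241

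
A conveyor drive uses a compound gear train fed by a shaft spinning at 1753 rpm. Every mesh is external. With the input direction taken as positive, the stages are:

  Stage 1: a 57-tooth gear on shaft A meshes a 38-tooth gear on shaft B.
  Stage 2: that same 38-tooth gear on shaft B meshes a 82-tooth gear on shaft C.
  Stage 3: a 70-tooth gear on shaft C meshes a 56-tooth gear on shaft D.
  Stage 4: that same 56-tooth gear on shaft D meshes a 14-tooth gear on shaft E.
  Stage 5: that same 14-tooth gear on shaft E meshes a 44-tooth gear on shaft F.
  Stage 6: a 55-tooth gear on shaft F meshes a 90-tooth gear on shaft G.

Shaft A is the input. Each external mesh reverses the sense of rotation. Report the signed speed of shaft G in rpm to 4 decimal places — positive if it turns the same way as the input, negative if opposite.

+1184.7002 rpm (same as input, |ω| = 1184.7002 rpm)

Stage 1 [57T→38T]: ω = 1753.0000×57/38 = 2629.5000 rpm, dir flips to −; running = −2629.5000
Stage 2 [38T→82T]: ω = 2629.5000×38/82 = 1218.5488 rpm, dir flips to +; running = +1218.5488
Stage 3 [70T→56T]: ω = 1218.5488×70/56 = 1523.1860 rpm, dir flips to −; running = −1523.1860
Stage 4 [56T→14T]: ω = 1523.1860×56/14 = 6092.7439 rpm, dir flips to +; running = +6092.7439
Stage 5 [14T→44T]: ω = 6092.7439×14/44 = 1938.6003 rpm, dir flips to −; running = −1938.6003
Stage 6 [55T→90T]: ω = 1938.6003×55/90 = 1184.7002 rpm, dir flips to +; running = +1184.7002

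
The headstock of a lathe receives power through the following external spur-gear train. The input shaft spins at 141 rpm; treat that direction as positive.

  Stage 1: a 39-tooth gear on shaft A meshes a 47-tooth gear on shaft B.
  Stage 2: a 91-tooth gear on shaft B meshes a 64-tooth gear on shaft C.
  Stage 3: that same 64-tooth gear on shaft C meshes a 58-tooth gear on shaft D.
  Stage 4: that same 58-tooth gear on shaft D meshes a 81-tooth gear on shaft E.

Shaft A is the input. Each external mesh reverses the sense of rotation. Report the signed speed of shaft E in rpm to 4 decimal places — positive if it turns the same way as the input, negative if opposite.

+131.4444 rpm (same as input, |ω| = 131.4444 rpm)

Stage 1 [39T→47T]: ω = 141.0000×39/47 = 117.0000 rpm, dir flips to −; running = −117.0000
Stage 2 [91T→64T]: ω = 117.0000×91/64 = 166.3594 rpm, dir flips to +; running = +166.3594
Stage 3 [64T→58T]: ω = 166.3594×64/58 = 183.5690 rpm, dir flips to −; running = −183.5690
Stage 4 [58T→81T]: ω = 183.5690×58/81 = 131.4444 rpm, dir flips to +; running = +131.4444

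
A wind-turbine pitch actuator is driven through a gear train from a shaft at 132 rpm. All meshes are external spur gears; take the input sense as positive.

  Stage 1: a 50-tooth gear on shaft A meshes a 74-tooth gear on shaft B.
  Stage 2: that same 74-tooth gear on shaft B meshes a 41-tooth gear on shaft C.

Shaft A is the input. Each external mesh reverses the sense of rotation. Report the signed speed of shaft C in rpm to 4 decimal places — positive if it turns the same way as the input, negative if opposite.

+160.9756 rpm (same as input, |ω| = 160.9756 rpm)

Stage 1 [50T→74T]: ω = 132.0000×50/74 = 89.1892 rpm, dir flips to −; running = −89.1892
Stage 2 [74T→41T]: ω = 89.1892×74/41 = 160.9756 rpm, dir flips to +; running = +160.9756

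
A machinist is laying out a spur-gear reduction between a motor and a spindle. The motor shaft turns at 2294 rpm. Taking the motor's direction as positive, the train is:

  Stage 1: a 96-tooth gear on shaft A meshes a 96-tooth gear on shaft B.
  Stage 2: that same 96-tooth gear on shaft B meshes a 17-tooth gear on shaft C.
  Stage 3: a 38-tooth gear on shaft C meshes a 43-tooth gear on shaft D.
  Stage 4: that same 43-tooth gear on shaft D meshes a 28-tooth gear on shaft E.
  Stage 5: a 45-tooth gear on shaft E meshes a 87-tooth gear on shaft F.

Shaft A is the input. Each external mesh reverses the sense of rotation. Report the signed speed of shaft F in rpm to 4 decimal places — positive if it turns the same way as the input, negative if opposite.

Stage 1 [96T→96T]: ω = 2294.0000×96/96 = 2294.0000 rpm, dir flips to −; running = −2294.0000
Stage 2 [96T→17T]: ω = 2294.0000×96/17 = 12954.3529 rpm, dir flips to +; running = +12954.3529
Stage 3 [38T→43T]: ω = 12954.3529×38/43 = 11448.0328 rpm, dir flips to −; running = −11448.0328
Stage 4 [43T→28T]: ω = 11448.0328×43/28 = 17580.9076 rpm, dir flips to +; running = +17580.9076
Stage 5 [45T→87T]: ω = 17580.9076×45/87 = 9093.5729 rpm, dir flips to −; running = −9093.5729

-9093.5729 rpm (opposite to input, |ω| = 9093.5729 rpm)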